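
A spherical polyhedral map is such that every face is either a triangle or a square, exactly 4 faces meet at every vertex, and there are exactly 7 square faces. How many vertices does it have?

Let x be the number of triangles; then F = 7 + x.
Edge–face incidences: 2E = 4·7 + 3·x = 28 + 3x.
Every vertex has degree 4, so 4V = 2E.
Euler: V − E + F = 2 ⇒ (2E)/4 − E + (7 + x) = 2.
Multiply by 8: 2·(2E) − 4·(2E) + 8·(7 + x) = 16, i.e. 56 + 8x − 2·(28 + 3x) = 16.
Collecting terms: 2x = 16, so x = 8.
Then 2E = 28 + 3·8 = 52, so E = 26, V = 2E/4 = 13, F = 7 + 8 = 15.

13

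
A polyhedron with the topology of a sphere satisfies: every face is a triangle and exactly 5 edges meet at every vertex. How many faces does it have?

Each face has 3 edges and each edge borders two faces, so 2E = 3F.
Each vertex has degree 5, so 5V = 2E and hence V = 3F/5.
Euler: V − E + F = 2 ⇒ (3F/5) − (3F/2) + F = 2.
Multiply by 10: (6 − 15 + 10)F = 20, i.e. 1F = 20.
So F = 20, E = 3·20/2 = 30, V = 3·20/5 = 12.

20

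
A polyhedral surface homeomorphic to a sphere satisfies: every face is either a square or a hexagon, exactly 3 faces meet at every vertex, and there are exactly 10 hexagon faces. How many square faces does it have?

6

Let x be the number of squares; then F = 10 + x.
Edge–face incidences: 2E = 6·10 + 4·x = 60 + 4x.
Every vertex has degree 3, so 3V = 2E.
Euler: V − E + F = 2 ⇒ (2E)/3 − E + (10 + x) = 2.
Multiply by 6: 2·(2E) − 3·(2E) + 6·(10 + x) = 12, i.e. 60 + 6x − (60 + 4x) = 12.
Collecting terms: 2x = 12, so x = 6.
Then 2E = 60 + 4·6 = 84, so E = 42, V = 2E/3 = 28, F = 10 + 6 = 16.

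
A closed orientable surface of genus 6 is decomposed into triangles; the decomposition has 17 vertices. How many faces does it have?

54

χ = 2 − 2·6 = -10, and every face is a triangle so 3F = 2E.
V − E + F = -10 with E = 3F/2 gives 17 − (3/2 − 1)·F = -10, so F = 54 and E = 81.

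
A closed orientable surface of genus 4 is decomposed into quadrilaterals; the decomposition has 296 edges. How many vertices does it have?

142

χ = 2 − 2·4 = -6, and every face is a square so 4F = 2E.
F = 2E/4 = 148. Then V = -6 + E − F = -6 + 296 − 148 = 142.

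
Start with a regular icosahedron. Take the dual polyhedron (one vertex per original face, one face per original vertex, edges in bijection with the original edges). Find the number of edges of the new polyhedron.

30

The base solid has V = 12, E = 30, F = 20.
The dual swaps V and F and preserves E: V′ = F = 20, E′ = E = 30, F′ = V = 12.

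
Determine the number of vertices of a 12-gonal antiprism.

An antiprism on an n-gon has two n-gon caps and 2n triangles: V = 2·12 = 24, E = 4·12 = 48, F = 2·12 + 2 = 26.
Check: V − E + F = 24 − 48 + 26 = 2.

24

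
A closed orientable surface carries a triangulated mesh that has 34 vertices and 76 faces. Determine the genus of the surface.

Every face is a triangle, so 2E = 3·76 = 228, giving E = 114.
χ = V − E + F = 34 − 114 + 76 = -4.
For a closed orientable surface χ = 2 − 2g, so g = (2 − (-4))/2 = 3.

3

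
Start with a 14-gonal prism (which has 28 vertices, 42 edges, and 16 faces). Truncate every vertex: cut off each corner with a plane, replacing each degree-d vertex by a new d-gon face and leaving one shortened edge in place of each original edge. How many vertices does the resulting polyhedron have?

84

Truncation replaces each original edge-end by a new vertex, so V′ = 2E = 84.
Each original edge survives, and each old vertex of degree d contributes d new edges; summing degrees gives Σd = 2E, so E′ = E + 2E = 3E = 126.
Each original face survives and each original vertex becomes one new face: F′ = F + V = 44.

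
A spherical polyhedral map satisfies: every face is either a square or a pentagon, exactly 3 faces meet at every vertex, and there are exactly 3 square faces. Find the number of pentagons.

Let x be the number of pentagons; then F = 3 + x.
Edge–face incidences: 2E = 4·3 + 5·x = 12 + 5x.
Every vertex has degree 3, so 3V = 2E.
Euler: V − E + F = 2 ⇒ (2E)/3 − E + (3 + x) = 2.
Multiply by 6: 2·(2E) − 3·(2E) + 6·(3 + x) = 12, i.e. 18 + 6x − (12 + 5x) = 12.
Collecting terms: x + 6 = 12, so x = 6.
Then 2E = 12 + 5·6 = 42, so E = 21, V = 2E/3 = 14, F = 3 + 6 = 9.

6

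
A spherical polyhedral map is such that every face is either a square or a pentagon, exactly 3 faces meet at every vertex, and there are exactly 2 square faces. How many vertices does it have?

16

Let x be the number of pentagons; then F = 2 + x.
Edge–face incidences: 2E = 4·2 + 5·x = 8 + 5x.
Every vertex has degree 3, so 3V = 2E.
Euler: V − E + F = 2 ⇒ (2E)/3 − E + (2 + x) = 2.
Multiply by 6: 2·(2E) − 3·(2E) + 6·(2 + x) = 12, i.e. 12 + 6x − (8 + 5x) = 12.
Collecting terms: x + 4 = 12, so x = 8.
Then 2E = 8 + 5·8 = 48, so E = 24, V = 2E/3 = 16, F = 2 + 8 = 10.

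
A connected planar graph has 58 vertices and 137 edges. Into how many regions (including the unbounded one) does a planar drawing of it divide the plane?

81

Euler's formula for a connected plane graph: V − E + F = 2, so F = 2 − 58 + 137 = 81.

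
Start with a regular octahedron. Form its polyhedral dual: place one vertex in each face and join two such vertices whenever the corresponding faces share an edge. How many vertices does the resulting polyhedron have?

The base solid has V = 6, E = 12, F = 8.
The dual swaps V and F and preserves E: V′ = F = 8, E′ = E = 12, F′ = V = 6.

8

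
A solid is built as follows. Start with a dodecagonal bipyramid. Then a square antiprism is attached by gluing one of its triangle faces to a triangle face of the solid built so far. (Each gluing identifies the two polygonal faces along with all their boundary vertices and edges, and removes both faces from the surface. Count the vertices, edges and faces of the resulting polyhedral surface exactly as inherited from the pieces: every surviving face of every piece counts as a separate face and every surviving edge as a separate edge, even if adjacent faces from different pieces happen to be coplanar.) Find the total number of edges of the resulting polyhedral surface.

49

A dodecagonal bipyramid: V=14, E=36, F=24.
Attach a square antiprism (V=8, E=16, F=10) along a 3-gon: merge 3 vertices and 3 edges, delete both glued faces → V=19, E=49, F=32.
Check: V − E + F = 19 − 49 + 32 = 2.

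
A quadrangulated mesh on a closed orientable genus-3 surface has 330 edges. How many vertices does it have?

χ = 2 − 2·3 = -4, and every face is a square so 4F = 2E.
F = 2E/4 = 165. Then V = -4 + E − F = -4 + 330 − 165 = 161.

161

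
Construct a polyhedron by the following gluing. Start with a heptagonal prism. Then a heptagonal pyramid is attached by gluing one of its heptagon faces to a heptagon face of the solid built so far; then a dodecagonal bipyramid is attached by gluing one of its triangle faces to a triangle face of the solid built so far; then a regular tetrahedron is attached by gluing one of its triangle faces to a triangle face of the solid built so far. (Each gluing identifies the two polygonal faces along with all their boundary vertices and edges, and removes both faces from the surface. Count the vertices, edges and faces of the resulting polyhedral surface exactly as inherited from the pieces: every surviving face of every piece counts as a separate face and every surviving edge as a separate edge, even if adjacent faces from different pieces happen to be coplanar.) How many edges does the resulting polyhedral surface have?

A heptagonal prism: V=14, E=21, F=9.
Attach a heptagonal pyramid (V=8, E=14, F=8) along a 7-gon: merge 7 vertices and 7 edges, delete both glued faces → V=15, E=28, F=15.
Attach a dodecagonal bipyramid (V=14, E=36, F=24) along a 3-gon: merge 3 vertices and 3 edges, delete both glued faces → V=26, E=61, F=37.
Attach a regular tetrahedron (V=4, E=6, F=4) along a 3-gon: merge 3 vertices and 3 edges, delete both glued faces → V=27, E=64, F=39.
Check: V − E + F = 27 − 64 + 39 = 2.

64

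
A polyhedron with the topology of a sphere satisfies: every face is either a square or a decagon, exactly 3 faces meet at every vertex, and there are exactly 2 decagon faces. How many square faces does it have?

Let x be the number of squares; then F = 2 + x.
Edge–face incidences: 2E = 10·2 + 4·x = 20 + 4x.
Every vertex has degree 3, so 3V = 2E.
Euler: V − E + F = 2 ⇒ (2E)/3 − E + (2 + x) = 2.
Multiply by 6: 2·(2E) − 3·(2E) + 6·(2 + x) = 12, i.e. 12 + 6x − (20 + 4x) = 12.
Collecting terms: 2x − 8 = 12, so 2x = 20, so x = 10.
Then 2E = 20 + 4·10 = 60, so E = 30, V = 2E/3 = 20, F = 2 + 10 = 12.

10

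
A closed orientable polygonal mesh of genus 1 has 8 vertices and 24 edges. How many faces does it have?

For a closed orientable surface of genus 1, χ = 2 − 2·1 = 0.
F = 0 − V + E = 0 − 8 + 24 = 16.

16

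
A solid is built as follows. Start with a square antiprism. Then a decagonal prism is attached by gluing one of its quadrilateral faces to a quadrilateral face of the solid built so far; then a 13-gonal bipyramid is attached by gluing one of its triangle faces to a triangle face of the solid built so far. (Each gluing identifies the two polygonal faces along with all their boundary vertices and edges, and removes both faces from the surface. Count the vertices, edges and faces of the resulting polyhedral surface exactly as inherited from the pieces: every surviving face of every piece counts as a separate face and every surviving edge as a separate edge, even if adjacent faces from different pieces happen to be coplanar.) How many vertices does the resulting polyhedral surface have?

36

A square antiprism: V=8, E=16, F=10.
Attach a decagonal prism (V=20, E=30, F=12) along a 4-gon: merge 4 vertices and 4 edges, delete both glued faces → V=24, E=42, F=20.
Attach a 13-gonal bipyramid (V=15, E=39, F=26) along a 3-gon: merge 3 vertices and 3 edges, delete both glued faces → V=36, E=78, F=44.
Check: V − E + F = 36 − 78 + 44 = 2.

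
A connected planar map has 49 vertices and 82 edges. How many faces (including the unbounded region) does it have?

Euler's formula for a connected plane graph: V − E + F = 2, so F = 2 − 49 + 82 = 35.

35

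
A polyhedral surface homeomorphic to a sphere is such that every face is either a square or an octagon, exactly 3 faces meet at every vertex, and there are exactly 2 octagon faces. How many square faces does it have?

Let x be the number of squares; then F = 2 + x.
Edge–face incidences: 2E = 8·2 + 4·x = 16 + 4x.
Every vertex has degree 3, so 3V = 2E.
Euler: V − E + F = 2 ⇒ (2E)/3 − E + (2 + x) = 2.
Multiply by 6: 2·(2E) − 3·(2E) + 6·(2 + x) = 12, i.e. 12 + 6x − (16 + 4x) = 12.
Collecting terms: 2x − 4 = 12, so 2x = 16, so x = 8.
Then 2E = 16 + 4·8 = 48, so E = 24, V = 2E/3 = 16, F = 2 + 8 = 10.

8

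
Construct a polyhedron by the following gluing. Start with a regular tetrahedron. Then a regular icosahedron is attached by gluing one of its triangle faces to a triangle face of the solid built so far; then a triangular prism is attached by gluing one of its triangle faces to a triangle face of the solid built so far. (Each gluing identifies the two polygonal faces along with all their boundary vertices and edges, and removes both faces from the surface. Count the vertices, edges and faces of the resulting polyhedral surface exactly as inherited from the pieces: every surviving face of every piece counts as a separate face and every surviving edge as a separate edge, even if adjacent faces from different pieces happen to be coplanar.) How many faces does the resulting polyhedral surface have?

A regular tetrahedron: V=4, E=6, F=4.
Attach a regular icosahedron (V=12, E=30, F=20) along a 3-gon: merge 3 vertices and 3 edges, delete both glued faces → V=13, E=33, F=22.
Attach a triangular prism (V=6, E=9, F=5) along a 3-gon: merge 3 vertices and 3 edges, delete both glued faces → V=16, E=39, F=25.
Check: V − E + F = 16 − 39 + 25 = 2.

25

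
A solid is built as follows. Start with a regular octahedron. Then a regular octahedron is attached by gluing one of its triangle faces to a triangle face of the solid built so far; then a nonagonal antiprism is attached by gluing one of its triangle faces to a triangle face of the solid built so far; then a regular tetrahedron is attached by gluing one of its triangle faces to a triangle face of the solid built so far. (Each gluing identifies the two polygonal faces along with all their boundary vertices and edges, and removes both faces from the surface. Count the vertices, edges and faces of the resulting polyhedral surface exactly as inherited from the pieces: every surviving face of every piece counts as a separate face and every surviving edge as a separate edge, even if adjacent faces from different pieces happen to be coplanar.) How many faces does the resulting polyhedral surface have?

A regular octahedron: V=6, E=12, F=8.
Attach a regular octahedron (V=6, E=12, F=8) along a 3-gon: merge 3 vertices and 3 edges, delete both glued faces → V=9, E=21, F=14.
Attach a nonagonal antiprism (V=18, E=36, F=20) along a 3-gon: merge 3 vertices and 3 edges, delete both glued faces → V=24, E=54, F=32.
Attach a regular tetrahedron (V=4, E=6, F=4) along a 3-gon: merge 3 vertices and 3 edges, delete both glued faces → V=25, E=57, F=34.
Check: V − E + F = 25 − 57 + 34 = 2.

34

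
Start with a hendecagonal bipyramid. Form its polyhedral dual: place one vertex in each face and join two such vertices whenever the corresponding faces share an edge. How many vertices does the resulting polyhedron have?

The base solid has V = 13, E = 33, F = 22.
The dual swaps V and F and preserves E: V′ = F = 22, E′ = E = 33, F′ = V = 13.

22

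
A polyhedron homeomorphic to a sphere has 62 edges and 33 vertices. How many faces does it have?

Here V − E + F = 2.
F = 2 − V + E = 2 − 33 + 62 = 31.

31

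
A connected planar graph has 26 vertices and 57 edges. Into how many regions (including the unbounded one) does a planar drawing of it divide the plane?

33

Euler's formula for a connected plane graph: V − E + F = 2, so F = 2 − 26 + 57 = 33.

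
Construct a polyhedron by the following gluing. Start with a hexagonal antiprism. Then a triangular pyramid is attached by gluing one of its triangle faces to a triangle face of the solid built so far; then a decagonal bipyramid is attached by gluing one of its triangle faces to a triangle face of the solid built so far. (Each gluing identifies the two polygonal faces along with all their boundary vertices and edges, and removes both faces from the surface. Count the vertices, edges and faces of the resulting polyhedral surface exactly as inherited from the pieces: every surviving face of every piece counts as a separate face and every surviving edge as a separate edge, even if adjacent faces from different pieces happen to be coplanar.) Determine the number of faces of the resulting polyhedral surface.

A hexagonal antiprism: V=12, E=24, F=14.
Attach a triangular pyramid (V=4, E=6, F=4) along a 3-gon: merge 3 vertices and 3 edges, delete both glued faces → V=13, E=27, F=16.
Attach a decagonal bipyramid (V=12, E=30, F=20) along a 3-gon: merge 3 vertices and 3 edges, delete both glued faces → V=22, E=54, F=34.
Check: V − E + F = 22 − 54 + 34 = 2.

34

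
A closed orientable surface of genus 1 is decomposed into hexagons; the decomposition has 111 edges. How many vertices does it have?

χ = 2 − 2·1 = 0, and every face is a hexagon so 6F = 2E.
F = 2E/6 = 37. Then V = 0 + E − F = 0 + 111 − 37 = 74.

74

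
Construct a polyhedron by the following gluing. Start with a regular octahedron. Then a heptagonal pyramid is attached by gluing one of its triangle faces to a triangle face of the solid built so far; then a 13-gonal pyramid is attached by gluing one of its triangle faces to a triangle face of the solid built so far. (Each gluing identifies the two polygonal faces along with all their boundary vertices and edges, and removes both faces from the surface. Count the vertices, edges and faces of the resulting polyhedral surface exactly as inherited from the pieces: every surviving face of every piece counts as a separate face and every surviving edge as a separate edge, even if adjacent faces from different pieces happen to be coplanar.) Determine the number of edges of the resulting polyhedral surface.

46

A regular octahedron: V=6, E=12, F=8.
Attach a heptagonal pyramid (V=8, E=14, F=8) along a 3-gon: merge 3 vertices and 3 edges, delete both glued faces → V=11, E=23, F=14.
Attach a 13-gonal pyramid (V=14, E=26, F=14) along a 3-gon: merge 3 vertices and 3 edges, delete both glued faces → V=22, E=46, F=26.
Check: V − E + F = 22 − 46 + 26 = 2.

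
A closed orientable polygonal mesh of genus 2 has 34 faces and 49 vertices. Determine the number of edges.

85

For a closed orientable surface of genus 2, χ = 2 − 2·2 = -2.
E = V + F − (-2) = 49 + 34 − (-2) = 85.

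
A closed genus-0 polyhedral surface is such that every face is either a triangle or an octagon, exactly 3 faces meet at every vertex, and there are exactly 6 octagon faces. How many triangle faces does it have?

8

Let x be the number of triangles; then F = 6 + x.
Edge–face incidences: 2E = 8·6 + 3·x = 48 + 3x.
Every vertex has degree 3, so 3V = 2E.
Euler: V − E + F = 2 ⇒ (2E)/3 − E + (6 + x) = 2.
Multiply by 6: 2·(2E) − 3·(2E) + 6·(6 + x) = 12, i.e. 36 + 6x − (48 + 3x) = 12.
Collecting terms: 3x − 12 = 12, so 3x = 24, so x = 8.
Then 2E = 48 + 3·8 = 72, so E = 36, V = 2E/3 = 24, F = 6 + 8 = 14.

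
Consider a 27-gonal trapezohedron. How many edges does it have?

108

The n-trapezohedron (dual of the n-antiprism) has V = 2·27 + 2 = 56, E = 4·27 = 108, F = 2·27 = 54.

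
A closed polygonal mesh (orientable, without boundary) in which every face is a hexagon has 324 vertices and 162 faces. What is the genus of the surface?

1

Every face is a hexagon, so 2E = 6·162 = 972, giving E = 486.
χ = V − E + F = 324 − 486 + 162 = 0.
For a closed orientable surface χ = 2 − 2g, so g = (2 − (0))/2 = 1.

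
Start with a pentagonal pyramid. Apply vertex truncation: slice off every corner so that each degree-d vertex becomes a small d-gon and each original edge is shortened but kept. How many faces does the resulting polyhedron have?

12

The base solid has V = 6, E = 10, F = 6.
Truncation replaces each original edge-end by a new vertex, so V′ = 2E = 20.
Each original edge survives, and each old vertex of degree d contributes d new edges; summing degrees gives Σd = 2E, so E′ = E + 2E = 3E = 30.
Each original face survives and each original vertex becomes one new face: F′ = F + V = 12.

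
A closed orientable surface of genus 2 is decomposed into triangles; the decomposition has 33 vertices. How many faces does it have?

χ = 2 − 2·2 = -2, and every face is a triangle so 3F = 2E.
V − E + F = -2 with E = 3F/2 gives 33 − (3/2 − 1)·F = -2, so F = 70 and E = 105.

70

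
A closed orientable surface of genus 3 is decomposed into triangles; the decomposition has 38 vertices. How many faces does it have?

84

χ = 2 − 2·3 = -4, and every face is a triangle so 3F = 2E.
V − E + F = -4 with E = 3F/2 gives 38 − (3/2 − 1)·F = -4, so F = 84 and E = 126.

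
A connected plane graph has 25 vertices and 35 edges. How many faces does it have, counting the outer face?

Euler's formula for a connected plane graph: V − E + F = 2, so F = 2 − 25 + 35 = 12.

12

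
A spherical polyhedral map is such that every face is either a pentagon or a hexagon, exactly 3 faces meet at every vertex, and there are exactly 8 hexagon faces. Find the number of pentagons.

12

Let x be the number of pentagons; then F = 8 + x.
Edge–face incidences: 2E = 6·8 + 5·x = 48 + 5x.
Every vertex has degree 3, so 3V = 2E.
Euler: V − E + F = 2 ⇒ (2E)/3 − E + (8 + x) = 2.
Multiply by 6: 2·(2E) − 3·(2E) + 6·(8 + x) = 12, i.e. 48 + 6x − (48 + 5x) = 12.
Collecting terms: x = 12.
Then 2E = 48 + 5·12 = 108, so E = 54, V = 2E/3 = 36, F = 8 + 12 = 20.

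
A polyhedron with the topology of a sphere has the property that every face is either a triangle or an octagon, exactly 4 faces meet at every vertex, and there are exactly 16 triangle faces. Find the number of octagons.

Let x be the number of octagons; then F = 16 + x.
Edge–face incidences: 2E = 3·16 + 8·x = 48 + 8x.
Every vertex has degree 4, so 4V = 2E.
Euler: V − E + F = 2 ⇒ (2E)/4 − E + (16 + x) = 2.
Multiply by 8: 2·(2E) − 4·(2E) + 8·(16 + x) = 16, i.e. 128 + 8x − 2·(48 + 8x) = 16.
Collecting terms: −8x + 32 = 16, so −8x = −16, so x = 2.
Then 2E = 48 + 8·2 = 64, so E = 32, V = 2E/4 = 16, F = 16 + 2 = 18.

2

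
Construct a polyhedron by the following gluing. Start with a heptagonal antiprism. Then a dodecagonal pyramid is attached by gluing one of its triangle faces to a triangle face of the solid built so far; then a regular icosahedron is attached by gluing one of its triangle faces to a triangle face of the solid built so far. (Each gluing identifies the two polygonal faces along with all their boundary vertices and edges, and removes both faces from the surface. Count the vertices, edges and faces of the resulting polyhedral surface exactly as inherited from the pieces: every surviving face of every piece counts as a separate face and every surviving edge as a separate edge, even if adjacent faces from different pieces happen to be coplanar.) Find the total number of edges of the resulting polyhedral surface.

76

A heptagonal antiprism: V=14, E=28, F=16.
Attach a dodecagonal pyramid (V=13, E=24, F=13) along a 3-gon: merge 3 vertices and 3 edges, delete both glued faces → V=24, E=49, F=27.
Attach a regular icosahedron (V=12, E=30, F=20) along a 3-gon: merge 3 vertices and 3 edges, delete both glued faces → V=33, E=76, F=45.
Check: V − E + F = 33 − 76 + 45 = 2.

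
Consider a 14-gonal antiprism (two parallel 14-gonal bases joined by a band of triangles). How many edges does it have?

An antiprism on an n-gon has two n-gon caps and 2n triangles: V = 2·14 = 28, E = 4·14 = 56, F = 2·14 + 2 = 30.
Check: V − E + F = 28 − 56 + 30 = 2.

56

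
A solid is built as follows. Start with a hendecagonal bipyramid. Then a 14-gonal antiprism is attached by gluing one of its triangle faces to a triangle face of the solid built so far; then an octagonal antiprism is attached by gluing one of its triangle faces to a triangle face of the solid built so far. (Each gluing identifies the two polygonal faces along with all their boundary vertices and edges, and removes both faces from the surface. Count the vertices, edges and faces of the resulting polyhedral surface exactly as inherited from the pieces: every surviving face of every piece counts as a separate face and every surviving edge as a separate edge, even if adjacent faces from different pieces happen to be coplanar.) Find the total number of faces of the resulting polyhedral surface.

66

A hendecagonal bipyramid: V=13, E=33, F=22.
Attach a 14-gonal antiprism (V=28, E=56, F=30) along a 3-gon: merge 3 vertices and 3 edges, delete both glued faces → V=38, E=86, F=50.
Attach an octagonal antiprism (V=16, E=32, F=18) along a 3-gon: merge 3 vertices and 3 edges, delete both glued faces → V=51, E=115, F=66.
Check: V − E + F = 51 − 115 + 66 = 2.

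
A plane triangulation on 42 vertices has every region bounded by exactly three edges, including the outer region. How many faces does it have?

80

In a plane triangulation 3F = 2E and V − E + F = 2, so F = 2V − 4 = 2·42 − 4 = 80.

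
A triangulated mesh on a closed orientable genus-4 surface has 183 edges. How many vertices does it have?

55

χ = 2 − 2·4 = -6, and every face is a triangle so 3F = 2E.
F = 2E/3 = 122. Then V = -6 + E − F = -6 + 183 − 122 = 55.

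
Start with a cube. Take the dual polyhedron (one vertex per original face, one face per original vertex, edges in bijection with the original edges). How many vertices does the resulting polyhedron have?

6

The base solid has V = 8, E = 12, F = 6.
The dual swaps V and F and preserves E: V′ = F = 6, E′ = E = 12, F′ = V = 8.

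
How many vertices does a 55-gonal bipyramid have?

A bipyramid over an n-gon has 2n triangular faces and n + 2 vertices: V = 55 + 2 = 57, E = 3·55 = 165, F = 2·55 = 110.

57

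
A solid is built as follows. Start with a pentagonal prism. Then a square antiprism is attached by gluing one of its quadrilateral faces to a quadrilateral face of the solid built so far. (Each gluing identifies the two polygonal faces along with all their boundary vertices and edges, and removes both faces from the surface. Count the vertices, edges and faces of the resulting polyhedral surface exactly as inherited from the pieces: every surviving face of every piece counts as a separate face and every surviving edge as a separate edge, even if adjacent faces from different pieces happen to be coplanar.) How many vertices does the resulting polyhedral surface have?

A pentagonal prism: V=10, E=15, F=7.
Attach a square antiprism (V=8, E=16, F=10) along a 4-gon: merge 4 vertices and 4 edges, delete both glued faces → V=14, E=27, F=15.
Check: V − E + F = 14 − 27 + 15 = 2.

14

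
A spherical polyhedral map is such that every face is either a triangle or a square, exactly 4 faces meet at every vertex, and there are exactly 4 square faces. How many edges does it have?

Let x be the number of triangles; then F = 4 + x.
Edge–face incidences: 2E = 4·4 + 3·x = 16 + 3x.
Every vertex has degree 4, so 4V = 2E.
Euler: V − E + F = 2 ⇒ (2E)/4 − E + (4 + x) = 2.
Multiply by 8: 2·(2E) − 4·(2E) + 8·(4 + x) = 16, i.e. 32 + 8x − 2·(16 + 3x) = 16.
Collecting terms: 2x = 16, so x = 8.
Then 2E = 16 + 3·8 = 40, so E = 20, V = 2E/4 = 10, F = 4 + 8 = 12.

20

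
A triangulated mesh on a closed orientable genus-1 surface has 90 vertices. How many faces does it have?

χ = 2 − 2·1 = 0, and every face is a triangle so 3F = 2E.
V − E + F = 0 with E = 3F/2 gives 90 − (3/2 − 1)·F = 0, so F = 180 and E = 270.

180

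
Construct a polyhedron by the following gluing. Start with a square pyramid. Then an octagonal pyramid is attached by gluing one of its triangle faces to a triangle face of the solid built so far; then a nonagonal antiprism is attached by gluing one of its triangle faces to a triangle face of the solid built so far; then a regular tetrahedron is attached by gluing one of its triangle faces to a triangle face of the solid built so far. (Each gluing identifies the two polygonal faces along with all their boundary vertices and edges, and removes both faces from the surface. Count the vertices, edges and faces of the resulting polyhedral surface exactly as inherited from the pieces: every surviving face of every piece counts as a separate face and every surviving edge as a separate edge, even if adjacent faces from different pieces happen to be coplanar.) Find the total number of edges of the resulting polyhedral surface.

57

A square pyramid: V=5, E=8, F=5.
Attach an octagonal pyramid (V=9, E=16, F=9) along a 3-gon: merge 3 vertices and 3 edges, delete both glued faces → V=11, E=21, F=12.
Attach a nonagonal antiprism (V=18, E=36, F=20) along a 3-gon: merge 3 vertices and 3 edges, delete both glued faces → V=26, E=54, F=30.
Attach a regular tetrahedron (V=4, E=6, F=4) along a 3-gon: merge 3 vertices and 3 edges, delete both glued faces → V=27, E=57, F=32.
Check: V − E + F = 27 − 57 + 32 = 2.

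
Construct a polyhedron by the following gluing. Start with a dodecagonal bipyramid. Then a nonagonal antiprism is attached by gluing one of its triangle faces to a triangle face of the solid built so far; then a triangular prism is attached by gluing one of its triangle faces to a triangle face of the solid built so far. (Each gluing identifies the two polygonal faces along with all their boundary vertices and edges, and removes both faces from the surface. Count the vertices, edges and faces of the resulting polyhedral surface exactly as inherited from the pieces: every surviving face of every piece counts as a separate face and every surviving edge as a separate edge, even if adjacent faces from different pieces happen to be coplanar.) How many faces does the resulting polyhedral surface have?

A dodecagonal bipyramid: V=14, E=36, F=24.
Attach a nonagonal antiprism (V=18, E=36, F=20) along a 3-gon: merge 3 vertices and 3 edges, delete both glued faces → V=29, E=69, F=42.
Attach a triangular prism (V=6, E=9, F=5) along a 3-gon: merge 3 vertices and 3 edges, delete both glued faces → V=32, E=75, F=45.
Check: V − E + F = 32 − 75 + 45 = 2.

45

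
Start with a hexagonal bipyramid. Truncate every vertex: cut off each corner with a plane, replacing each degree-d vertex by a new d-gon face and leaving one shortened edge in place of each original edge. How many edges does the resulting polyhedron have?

54

The base solid has V = 8, E = 18, F = 12.
Truncation replaces each original edge-end by a new vertex, so V′ = 2E = 36.
Each original edge survives, and each old vertex of degree d contributes d new edges; summing degrees gives Σd = 2E, so E′ = E + 2E = 3E = 54.
Each original face survives and each original vertex becomes one new face: F′ = F + V = 20.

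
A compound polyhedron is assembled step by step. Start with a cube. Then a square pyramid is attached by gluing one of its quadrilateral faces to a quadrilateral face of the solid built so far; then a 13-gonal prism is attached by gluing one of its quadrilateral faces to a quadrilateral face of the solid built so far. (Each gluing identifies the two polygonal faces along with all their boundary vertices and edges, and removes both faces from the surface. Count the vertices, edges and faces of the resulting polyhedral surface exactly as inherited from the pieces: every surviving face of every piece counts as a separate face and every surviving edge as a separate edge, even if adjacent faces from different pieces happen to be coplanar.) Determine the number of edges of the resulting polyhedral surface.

51

A cube: V=8, E=12, F=6.
Attach a square pyramid (V=5, E=8, F=5) along a 4-gon: merge 4 vertices and 4 edges, delete both glued faces → V=9, E=16, F=9.
Attach a 13-gonal prism (V=26, E=39, F=15) along a 4-gon: merge 4 vertices and 4 edges, delete both glued faces → V=31, E=51, F=22.
Check: V − E + F = 31 − 51 + 22 = 2.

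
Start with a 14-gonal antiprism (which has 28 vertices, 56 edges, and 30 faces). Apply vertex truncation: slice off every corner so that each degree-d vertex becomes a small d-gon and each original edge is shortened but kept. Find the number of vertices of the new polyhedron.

112

Truncation replaces each original edge-end by a new vertex, so V′ = 2E = 112.
Each original edge survives, and each old vertex of degree d contributes d new edges; summing degrees gives Σd = 2E, so E′ = E + 2E = 3E = 168.
Each original face survives and each original vertex becomes one new face: F′ = F + V = 58.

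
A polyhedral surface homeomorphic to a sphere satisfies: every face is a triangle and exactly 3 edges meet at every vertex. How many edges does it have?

Each face has 3 edges and each edge borders two faces, so 2E = 3F.
Each vertex has degree 3, so 3V = 2E and hence V = 3F/3.
Euler: V − E + F = 2 ⇒ (3F/3) − (3F/2) + F = 2.
Multiply by 6: (6 − 9 + 6)F = 12, i.e. 3F = 12.
So F = 4, E = 3·4/2 = 6, V = 3·4/3 = 4.

6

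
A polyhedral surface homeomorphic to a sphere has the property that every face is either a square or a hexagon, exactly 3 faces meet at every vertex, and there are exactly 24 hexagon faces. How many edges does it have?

Let x be the number of squares; then F = 24 + x.
Edge–face incidences: 2E = 6·24 + 4·x = 144 + 4x.
Every vertex has degree 3, so 3V = 2E.
Euler: V − E + F = 2 ⇒ (2E)/3 − E + (24 + x) = 2.
Multiply by 6: 2·(2E) − 3·(2E) + 6·(24 + x) = 12, i.e. 144 + 6x − (144 + 4x) = 12.
Collecting terms: 2x = 12, so x = 6.
Then 2E = 144 + 4·6 = 168, so E = 84, V = 2E/3 = 56, F = 24 + 6 = 30.

84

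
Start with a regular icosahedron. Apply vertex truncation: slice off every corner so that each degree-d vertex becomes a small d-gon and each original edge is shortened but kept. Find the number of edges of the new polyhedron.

The base solid has V = 12, E = 30, F = 20.
Truncation replaces each original edge-end by a new vertex, so V′ = 2E = 60.
Each original edge survives, and each old vertex of degree d contributes d new edges; summing degrees gives Σd = 2E, so E′ = E + 2E = 3E = 90.
Each original face survives and each original vertex becomes one new face: F′ = F + V = 32.

90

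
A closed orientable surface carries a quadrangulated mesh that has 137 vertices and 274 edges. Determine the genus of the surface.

Every face is a square and each edge borders two faces, so 4F = 2·274, giving F = 137.
χ = V − E + F = 137 − 274 + 137 = 0.
For a closed orientable surface χ = 2 − 2g, so g = (2 − (0))/2 = 1.

1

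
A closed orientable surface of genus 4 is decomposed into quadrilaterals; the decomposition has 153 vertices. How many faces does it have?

159

χ = 2 − 2·4 = -6, and every face is a square so 4F = 2E.
V − E + F = -6 with E = 4F/2 gives 153 − (4/2 − 1)·F = -6, so F = 159 and E = 318.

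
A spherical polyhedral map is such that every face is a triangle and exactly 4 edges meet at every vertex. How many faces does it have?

Each face has 3 edges and each edge borders two faces, so 2E = 3F.
Each vertex has degree 4, so 4V = 2E and hence V = 3F/4.
Euler: V − E + F = 2 ⇒ (3F/4) − (3F/2) + F = 2.
Multiply by 8: (6 − 12 + 8)F = 16, i.e. 2F = 16.
So F = 8, E = 3·8/2 = 12, V = 3·8/4 = 6.

8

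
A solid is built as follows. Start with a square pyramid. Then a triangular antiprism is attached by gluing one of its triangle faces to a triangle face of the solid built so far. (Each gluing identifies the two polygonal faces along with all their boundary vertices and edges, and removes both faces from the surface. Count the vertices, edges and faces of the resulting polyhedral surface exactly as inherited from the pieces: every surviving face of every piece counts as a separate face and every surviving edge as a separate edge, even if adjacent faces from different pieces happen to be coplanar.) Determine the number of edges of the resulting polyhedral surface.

17

A square pyramid: V=5, E=8, F=5.
Attach a triangular antiprism (V=6, E=12, F=8) along a 3-gon: merge 3 vertices and 3 edges, delete both glued faces → V=8, E=17, F=11.
Check: V − E + F = 8 − 17 + 11 = 2.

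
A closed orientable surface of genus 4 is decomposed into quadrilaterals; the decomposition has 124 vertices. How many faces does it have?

χ = 2 − 2·4 = -6, and every face is a square so 4F = 2E.
V − E + F = -6 with E = 4F/2 gives 124 − (4/2 − 1)·F = -6, so F = 130 and E = 260.

130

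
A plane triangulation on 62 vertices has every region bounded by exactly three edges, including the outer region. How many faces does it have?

120

In a plane triangulation 3F = 2E and V − E + F = 2, so F = 2V − 4 = 2·62 − 4 = 120.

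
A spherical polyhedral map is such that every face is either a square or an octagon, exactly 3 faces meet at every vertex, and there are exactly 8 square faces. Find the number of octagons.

2

Let x be the number of octagons; then F = 8 + x.
Edge–face incidences: 2E = 4·8 + 8·x = 32 + 8x.
Every vertex has degree 3, so 3V = 2E.
Euler: V − E + F = 2 ⇒ (2E)/3 − E + (8 + x) = 2.
Multiply by 6: 2·(2E) − 3·(2E) + 6·(8 + x) = 12, i.e. 48 + 6x − (32 + 8x) = 12.
Collecting terms: −2x + 16 = 12, so −2x = −4, so x = 2.
Then 2E = 32 + 8·2 = 48, so E = 24, V = 2E/3 = 16, F = 8 + 2 = 10.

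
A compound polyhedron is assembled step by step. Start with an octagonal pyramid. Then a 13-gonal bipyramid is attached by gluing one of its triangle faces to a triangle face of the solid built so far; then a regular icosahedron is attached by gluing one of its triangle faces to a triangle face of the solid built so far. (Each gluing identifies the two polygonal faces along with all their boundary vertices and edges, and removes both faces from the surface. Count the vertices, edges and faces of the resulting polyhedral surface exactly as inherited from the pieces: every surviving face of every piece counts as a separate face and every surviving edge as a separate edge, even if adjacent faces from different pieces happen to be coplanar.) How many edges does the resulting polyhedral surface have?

79

An octagonal pyramid: V=9, E=16, F=9.
Attach a 13-gonal bipyramid (V=15, E=39, F=26) along a 3-gon: merge 3 vertices and 3 edges, delete both glued faces → V=21, E=52, F=33.
Attach a regular icosahedron (V=12, E=30, F=20) along a 3-gon: merge 3 vertices and 3 edges, delete both glued faces → V=30, E=79, F=51.
Check: V − E + F = 30 − 79 + 51 = 2.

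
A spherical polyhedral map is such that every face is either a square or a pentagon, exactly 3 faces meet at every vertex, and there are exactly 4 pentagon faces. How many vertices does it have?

12

Let x be the number of squares; then F = 4 + x.
Edge–face incidences: 2E = 5·4 + 4·x = 20 + 4x.
Every vertex has degree 3, so 3V = 2E.
Euler: V − E + F = 2 ⇒ (2E)/3 − E + (4 + x) = 2.
Multiply by 6: 2·(2E) − 3·(2E) + 6·(4 + x) = 12, i.e. 24 + 6x − (20 + 4x) = 12.
Collecting terms: 2x + 4 = 12, so 2x = 8, so x = 4.
Then 2E = 20 + 4·4 = 36, so E = 18, V = 2E/3 = 12, F = 4 + 4 = 8.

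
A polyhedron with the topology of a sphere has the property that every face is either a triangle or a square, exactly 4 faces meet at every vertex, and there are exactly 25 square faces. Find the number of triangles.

Let x be the number of triangles; then F = 25 + x.
Edge–face incidences: 2E = 4·25 + 3·x = 100 + 3x.
Every vertex has degree 4, so 4V = 2E.
Euler: V − E + F = 2 ⇒ (2E)/4 − E + (25 + x) = 2.
Multiply by 8: 2·(2E) − 4·(2E) + 8·(25 + x) = 16, i.e. 200 + 8x − 2·(100 + 3x) = 16.
Collecting terms: 2x = 16, so x = 8.
Then 2E = 100 + 3·8 = 124, so E = 62, V = 2E/4 = 31, F = 25 + 8 = 33.

8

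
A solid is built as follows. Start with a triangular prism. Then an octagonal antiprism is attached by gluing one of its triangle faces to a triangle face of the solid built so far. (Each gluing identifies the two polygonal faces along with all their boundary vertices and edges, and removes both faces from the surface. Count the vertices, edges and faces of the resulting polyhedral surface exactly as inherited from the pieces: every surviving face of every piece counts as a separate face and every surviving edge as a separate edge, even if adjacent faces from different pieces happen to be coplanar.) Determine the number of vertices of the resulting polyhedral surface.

A triangular prism: V=6, E=9, F=5.
Attach an octagonal antiprism (V=16, E=32, F=18) along a 3-gon: merge 3 vertices and 3 edges, delete both glued faces → V=19, E=38, F=21.
Check: V − E + F = 19 − 38 + 21 = 2.

19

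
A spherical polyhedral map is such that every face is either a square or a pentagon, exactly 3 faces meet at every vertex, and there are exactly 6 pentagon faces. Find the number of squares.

3

Let x be the number of squares; then F = 6 + x.
Edge–face incidences: 2E = 5·6 + 4·x = 30 + 4x.
Every vertex has degree 3, so 3V = 2E.
Euler: V − E + F = 2 ⇒ (2E)/3 − E + (6 + x) = 2.
Multiply by 6: 2·(2E) − 3·(2E) + 6·(6 + x) = 12, i.e. 36 + 6x − (30 + 4x) = 12.
Collecting terms: 2x + 6 = 12, so 2x = 6, so x = 3.
Then 2E = 30 + 4·3 = 42, so E = 21, V = 2E/3 = 14, F = 6 + 3 = 9.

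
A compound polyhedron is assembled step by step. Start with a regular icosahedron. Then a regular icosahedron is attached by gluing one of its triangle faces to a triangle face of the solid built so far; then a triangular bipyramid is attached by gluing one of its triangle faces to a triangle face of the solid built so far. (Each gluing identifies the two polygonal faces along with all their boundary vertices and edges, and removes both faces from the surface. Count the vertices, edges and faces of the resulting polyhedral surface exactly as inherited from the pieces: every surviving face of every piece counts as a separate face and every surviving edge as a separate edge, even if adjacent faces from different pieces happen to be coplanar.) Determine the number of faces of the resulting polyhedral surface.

42

A regular icosahedron: V=12, E=30, F=20.
Attach a regular icosahedron (V=12, E=30, F=20) along a 3-gon: merge 3 vertices and 3 edges, delete both glued faces → V=21, E=57, F=38.
Attach a triangular bipyramid (V=5, E=9, F=6) along a 3-gon: merge 3 vertices and 3 edges, delete both glued faces → V=23, E=63, F=42.
Check: V − E + F = 23 − 63 + 42 = 2.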